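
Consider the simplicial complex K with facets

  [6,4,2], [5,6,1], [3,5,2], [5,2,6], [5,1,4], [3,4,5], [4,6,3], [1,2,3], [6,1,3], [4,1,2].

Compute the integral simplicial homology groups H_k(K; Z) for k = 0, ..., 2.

H_0 ≅ Z,  H_1 ≅ Z_2,  H_2 = 0.

K has 6 vertices, 15 edges, 10 triangles.
rank ∂_0 = 0, rank ∂_1 = 5 ⇒ b_0 = 6 − 0 − 5 = 1; all invariant factors of ∂_1 are 1 so no torsion. So H_0 = Z.
rank ∂_1 = 5, rank ∂_2 = 10 ⇒ b_1 = 15 − 5 − 10 = 0; ∂_2 has invariant factor(s) [2] giving torsion. So H_1 = Z_2.
rank ∂_2 = 10, rank ∂_3 = 0 ⇒ b_2 = 10 − 10 − 0 = 0. So H_2 = 0.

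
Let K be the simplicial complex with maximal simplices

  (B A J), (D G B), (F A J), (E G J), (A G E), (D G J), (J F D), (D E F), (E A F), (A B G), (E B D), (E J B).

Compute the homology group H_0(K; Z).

Take the total order A < B < D < E < F < G < J on the vertex set. Then K (dimension 2) consists of the simplices:

  0-simplices (7): A, B, D, E, F, G, J
  1-simplices (18): AB, AE, AF, AG, AJ, BD, BE, BG, BJ, DE, DF, DG, DJ, EF, EG, EJ, FJ, GJ
  2-simplices (12): ABG, ABJ, AEF, AEG, AFJ, BDE, BDG, BEJ, DEF, DFJ, DGJ, EGJ

Hence C_0 ≅ Z^7, C_1 ≅ Z^18, C_2 ≅ Z^12.

Boundary ∂_1: C_1 → C_0 is given by ∂[p,q] = [q] − [p].
This gives a 7×18 integer matrix of rank 6; reducing to Smith normal form yields diagonal entries (1,1,1,1,1,1).

The boundary map ∂_2: C_2 → C_1 acts by ∂[p,q,r] = [q,r] − [p,r] + [p,q]. For instance
  ∂DGJ = GJ − DJ + DG,
  ∂DEF = EF − DF + DE.
As a 18×12 matrix over Z this has rank 12, with invariant factors (1,1,1,1,1,1,1,1,1,1,1,2).

Computing H_k = (kernel of ∂_k) / (image of ∂_{k+1}):

  H_0: rank C_0 − rank ∂_1 = 7 − 6 = 1, and the invariant factors of ∂_1 are all 1, so H_0 = Z.

H_0 ≅ Z.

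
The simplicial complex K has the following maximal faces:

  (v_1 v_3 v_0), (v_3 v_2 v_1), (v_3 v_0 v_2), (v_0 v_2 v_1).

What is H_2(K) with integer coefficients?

H_2 ≅ Z.

Take the total order v_0 < v_1 < v_2 < v_3 on the vertex set. Then K (dimension 2) consists of the simplices:

  0-simplices (4): [v_0], [v_1], [v_2], [v_3]
  1-simplices (6): [v_0,v_1], [v_0,v_2], [v_0,v_3], [v_1,v_2], [v_1,v_3], [v_2,v_3]
  2-simplices (4): [v_0,v_1,v_2], [v_0,v_1,v_3], [v_0,v_2,v_3], [v_1,v_2,v_3]

Hence C_0 ≅ Z^4, C_1 ≅ Z^6, C_2 ≅ Z^4.

The boundary map ∂_1: C_1 → C_0 is given by ∂[p,q] = [q] − [p]. For instance
  ∂[v_0,v_2] = [v_2] − [v_0].
This gives a 4×6 integer matrix of rank 3; reducing to Smith normal form yields diagonal entries (1,1,1).

Boundary ∂_2: C_2 → C_1 acts by ∂[p,q,r] = [q,r] − [p,r] + [p,q]. For instance
  ∂[v_1,v_2,v_3] = [v_2,v_3] − [v_1,v_3] + [v_1,v_2],
  ∂[v_0,v_2,v_3] = [v_2,v_3] − [v_0,v_3] + [v_0,v_2].
As a 6×4 matrix over Z this has rank 3, with invariant factors (1,1,1).

Computing H_k = (kernel of ∂_k) / (image of ∂_{k+1}):

  H_2: rank ker ∂_2 − rank ∂_3 = (4 − 3) − 0 = 1, and there is no ∂_3, so H_2 ≅ Z.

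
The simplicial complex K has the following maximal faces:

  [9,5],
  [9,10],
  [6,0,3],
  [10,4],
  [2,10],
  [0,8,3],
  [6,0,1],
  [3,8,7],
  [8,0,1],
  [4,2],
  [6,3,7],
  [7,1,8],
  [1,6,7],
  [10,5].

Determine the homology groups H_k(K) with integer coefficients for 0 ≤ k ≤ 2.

H_0 = Z^2,  H_1 = Z^2,  H_2 = Z.

Take the total order 0 < 1 < 2 < 3 < 4 < 5 < 6 < 7 < 8 < 9 < 10 on the vertex set. Then K (dimension 2) consists of the simplices:

  0-simplices (11): [0], [1], [2], [3], [4], [5], [6], [7], [8], [9], [10]
  1-simplices (18): [0,1], [0,3], [0,6], [0,8], [1,6], [1,7], [1,8], [2,4], [2,10], [3,6], [3,7], [3,8], [4,10], [5,9], [5,10], [6,7], [7,8], [9,10]
  2-simplices (8): [0,1,6], [0,1,8], [0,3,6], [0,3,8], [1,6,7], [1,7,8], [3,6,7], [3,7,8]

so the chain groups are C_0 ≅ Z^11, C_1 ≅ Z^18, C_2 ≅ Z^8.

∂_1: C_1 → C_0 is given by ∂[p,q] = [q] − [p]. For instance
  ∂[7,8] = [8] − [7].
The resulting 11×18 matrix has rank 9, and its Smith normal form has invariant factors (1,1,1,1,1,1,1,1,1).

Boundary ∂_2: C_2 → C_1 maps a triangle to the signed sum of its edges. For instance
  ∂[1,7,8] = [7,8] − [1,8] + [1,7],
  ∂[0,1,8] = [1,8] − [0,8] + [0,1].
The resulting 18×8 matrix has rank 7, and its Smith normal form has invariant factors (1,1,1,1,1,1,1).

Computing H_k = (kernel of ∂_k) / (image of ∂_{k+1}):

  H_0: rank C_0 − rank ∂_1 = 11 − 9 = 2, and the invariant factors of ∂_1 are all 1, so H_0 ≅ Z^2.
  H_1: rank ker ∂_1 − rank ∂_2 = (18 − 9) − 7 = 2, and the invariant factors of ∂_2 are all 1, so H_1 ≅ Z^2.
  H_2: rank ker ∂_2 − rank ∂_3 = (8 − 7) − 0 = 1, and there is no ∂_3, so H_2 ≅ Z.

As a check, the Euler characteristic is 11 − 18 + 8 = 1, which agrees with 2 − 2 + 1 = 1.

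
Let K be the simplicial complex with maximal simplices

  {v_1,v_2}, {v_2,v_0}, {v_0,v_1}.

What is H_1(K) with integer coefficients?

Order the vertices as v_0 < v_1 < v_2. Listing each simplex with vertices in this order, K has dimension 1 with simplices:

  0-simplices (3): [v_0], [v_1], [v_2]
  1-simplices (3): [v_0,v_1], [v_0,v_2], [v_1,v_2]

so the chain groups are C_0 ≅ Z^3, C_1 ≅ Z^3.

Boundary ∂_1: C_1 → C_0 maps an edge to its endpoints' difference, ∂[p,q] = q − p. For instance
  ∂[v_1,v_2] = [v_2] − [v_1].
The resulting 3×3 matrix has rank 2, and its Smith normal form has invariant factors (1,1).

Now H_k = ker ∂_k / im ∂_{k+1}, so:

  H_1: rank ker ∂_1 − rank ∂_2 = (3 − 2) − 0 = 1, and there is no ∂_2, so H_1 = Z.

(K is a triangulation of the circle S^1.)

H_1 ≅ Z.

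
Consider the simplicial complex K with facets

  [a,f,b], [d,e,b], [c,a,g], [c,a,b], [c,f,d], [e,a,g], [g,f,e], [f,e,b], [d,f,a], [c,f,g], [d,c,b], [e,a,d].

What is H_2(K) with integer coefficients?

H_2 ≅ 0.

Take the total order a < b < c < d < e < f < g on the vertex set. Then K (dimension 2) consists of the simplices:

  0-simplices (7): a, b, c, d, e, f, g
  1-simplices (18): ab, ac, ad, ae, af, ag, bc, bd, be, bf, cd, cf, cg, de, df, ef, eg, fg
  2-simplices (12): abc, abf, acg, ade, adf, aeg, bcd, bde, bef, cdf, cfg, efg

giving chain groups C_0 ≅ Z^7, C_1 ≅ Z^18, C_2 ≅ Z^12.

∂_1: C_1 → C_0 sends each edge [p,q] (with p < q) to q − p. For instance
  ∂be = e − b.
The 7×18 boundary matrix has rank 6 and Smith normal form diag(1,1,1,1,1,1).

Boundary ∂_2: C_2 → C_1 maps a triangle to the signed sum of its edges. For instance
  ∂cdf = df − cf + cd,
  ∂adf = df − af + ad.
As a 18×12 matrix over Z this has rank 12, with invariant factors (1,1,1,1,1,1,1,1,1,1,1,2).

Reading off H_k = ker ∂_k / im ∂_{k+1}:

  H_2: rank ker ∂_2 − rank ∂_3 = (12 − 12) − 0 = 0, and there is no ∂_3, so H_2 = 0.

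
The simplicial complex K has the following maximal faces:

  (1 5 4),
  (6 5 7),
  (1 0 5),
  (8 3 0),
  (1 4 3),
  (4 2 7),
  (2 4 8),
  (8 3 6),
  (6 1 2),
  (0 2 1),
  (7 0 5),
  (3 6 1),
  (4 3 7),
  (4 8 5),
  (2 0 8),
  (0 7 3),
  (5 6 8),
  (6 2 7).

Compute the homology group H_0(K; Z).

H_0 = Z.

Order the vertices as 0 < 1 < 2 < 3 < 4 < 5 < 6 < 7 < 8. Listing each simplex with vertices in this order, K has dimension 2 with simplices:

  0-simplices (9): [0], [1], [2], [3], [4], [5], [6], [7], [8]
  1-simplices (27): (27 of them)
  2-simplices (18): [0,1,2], [0,1,5], [0,2,8], [0,3,7], [0,3,8], [0,5,7], [1,2,6], [1,3,4], [1,3,6], [1,4,5], [2,4,7], [2,4,8], [2,6,7], [3,4,7], [3,6,8], [4,5,8], [5,6,7], [5,6,8]

Hence C_0 ≅ Z^9, C_1 ≅ Z^27, C_2 ≅ Z^18.

∂_1: C_1 → C_0 maps an edge to its endpoints' difference, ∂[p,q] = q − p. For instance
  ∂[5,6] = [6] − [5].
This gives a 9×27 integer matrix of rank 8; reducing to Smith normal form yields diagonal entries (1,1,1,1,1,1,1,1).

Boundary ∂_2: C_2 → C_1 maps a triangle to the signed sum of its edges. For instance
  ∂[0,1,2] = [1,2] − [0,2] + [0,1],
  ∂[2,4,8] = [4,8] − [2,8] + [2,4].
The 27×18 boundary matrix has rank 17 and Smith normal form diag(1,1,1,1,1,1,1,1,1,1,1,1,1,1,1,1,1).

Computing H_k = (kernel of ∂_k) / (image of ∂_{k+1}):

  H_0: rank C_0 − rank ∂_1 = 9 − 8 = 1, and the invariant factors of ∂_1 are all 1, so H_0 = Z.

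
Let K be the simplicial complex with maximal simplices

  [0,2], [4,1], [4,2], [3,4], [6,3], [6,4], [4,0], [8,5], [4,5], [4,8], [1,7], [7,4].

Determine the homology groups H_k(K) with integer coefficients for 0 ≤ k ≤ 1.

Order the vertices as 0 < 1 < 2 < 3 < 4 < 5 < 6 < 7 < 8. Listing each simplex with vertices in this order, K has dimension 1 with simplices:

  0-simplices (9): [0], [1], [2], [3], [4], [5], [6], [7], [8]
  1-simplices (12): [0,2], [0,4], [1,4], [1,7], [2,4], [3,4], [3,6], [4,5], [4,6], [4,7], [4,8], [5,8]

so the chain groups are C_0 ≅ Z^9, C_1 ≅ Z^12.

∂_1: C_1 → C_0 sends each edge [p,q] (with p < q) to q − p. For instance
  ∂[4,7] = [7] − [4].
The 9×12 boundary matrix has rank 8 and Smith normal form diag(1,1,1,1,1,1,1,1).

Reading off H_k = ker ∂_k / im ∂_{k+1}:

  H_0: rank C_0 − rank ∂_1 = 9 − 8 = 1, and the invariant factors of ∂_1 are all 1, so H_0 ≅ Z.
  H_1: rank ker ∂_1 − rank ∂_2 = (12 − 8) − 0 = 4, and there is no ∂_2, so H_1 ≅ Z^4.

H_0 = Z,  H_1 = Z^4.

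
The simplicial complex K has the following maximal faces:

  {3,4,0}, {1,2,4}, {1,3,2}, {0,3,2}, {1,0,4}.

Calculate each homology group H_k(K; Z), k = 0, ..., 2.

Fix the vertex order 0 < 1 < 2 < 3 < 4 and write every simplex with vertices in increasing order. Then dim K = 2 and the simplices of K are:

  0-simplices (5): [0], [1], [2], [3], [4]
  1-simplices (10): [0,1], [0,2], [0,3], [0,4], [1,2], [1,3], [1,4], [2,3], [2,4], [3,4]
  2-simplices (5): [0,1,4], [0,2,3], [0,3,4], [1,2,3], [1,2,4]

giving chain groups C_0 ≅ Z^5, C_1 ≅ Z^10, C_2 ≅ Z^5.

Boundary ∂_1: C_1 → C_0 is given by ∂[p,q] = [q] − [p].
The 5×10 boundary matrix has rank 4 and Smith normal form diag(1,1,1,1).

Boundary ∂_2: C_2 → C_1 maps a triangle to the signed sum of its edges. For instance
  ∂[0,2,3] = [2,3] − [0,3] + [0,2],
  ∂[0,1,4] = [1,4] − [0,4] + [0,1].
This gives a 10×5 integer matrix of rank 5; reducing to Smith normal form yields diagonal entries (1,1,1,1,1).

Reading off H_k = ker ∂_k / im ∂_{k+1}:

  H_0: rank C_0 − rank ∂_1 = 5 − 4 = 1, and the invariant factors of ∂_1 are all 1, so H_0 ≅ Z.
  H_1: rank ker ∂_1 − rank ∂_2 = (10 − 4) − 5 = 1, and the invariant factors of ∂_2 are all 1, so H_1 ≅ Z.
  H_2: rank ker ∂_2 − rank ∂_3 = (5 − 5) − 0 = 0, and there is no ∂_3, so H_2 ≅ 0.

H_0 ≅ Z,  H_1 ≅ Z,  H_2 = 0.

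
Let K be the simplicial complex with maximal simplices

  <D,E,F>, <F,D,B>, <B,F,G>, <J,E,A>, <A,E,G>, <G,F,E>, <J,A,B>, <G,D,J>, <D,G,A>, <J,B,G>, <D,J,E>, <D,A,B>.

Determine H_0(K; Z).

We work with the vertex ordering A < B < D < E < F < G < J. The simplices of K, each written with vertices in increasing order, are:

  0-simplices (7): A, B, D, E, F, G, J
  1-simplices (18): AB, AD, AE, AG, AJ, BD, BF, BG, BJ, DE, DF, DG, DJ, EF, EG, EJ, FG, GJ
  2-simplices (12): ABD, ABJ, ADG, AEG, AEJ, BDF, BFG, BGJ, DEF, DEJ, DGJ, EFG

Hence C_0 ≅ Z^7, C_1 ≅ Z^18, C_2 ≅ Z^12.

∂_1: C_1 → C_0 maps an edge to its endpoints' difference, ∂[p,q] = q − p. For instance
  ∂AD = D − A.
The 7×18 boundary matrix has rank 6 and Smith normal form diag(1,1,1,1,1,1).

Boundary ∂_2: C_2 → C_1 acts by ∂[p,q,r] = [q,r] − [p,r] + [p,q]. For instance
  ∂BGJ = GJ − BJ + BG,
  ∂BFG = FG − BG + BF.
As a 18×12 matrix over Z this has rank 12, with invariant factors (1,1,1,1,1,1,1,1,1,1,1,2).

From H_k ≅ ker(∂_k) / im(∂_{k+1}) we obtain:

  H_0: rank C_0 − rank ∂_1 = 7 − 6 = 1, and the invariant factors of ∂_1 are all 1, so H_0 = Z.

H_0 = Z.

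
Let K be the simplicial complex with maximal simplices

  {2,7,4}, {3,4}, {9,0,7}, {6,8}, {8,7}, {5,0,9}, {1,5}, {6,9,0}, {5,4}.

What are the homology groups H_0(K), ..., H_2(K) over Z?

H_0 = Z,  H_1 = Z^2,  H_2 = 0.

Take the total order 0 < 1 < 2 < 3 < 4 < 5 < 6 < 7 < 8 < 9 on the vertex set. Then K (dimension 2) consists of the simplices:

  0-simplices (10): [0], [1], [2], [3], [4], [5], [6], [7], [8], [9]
  1-simplices (15): [0,5], [0,6], [0,7], [0,9], [1,5], [2,4], [2,7], [3,4], [4,5], [4,7], [5,9], [6,8], [6,9], [7,8], [7,9]
  2-simplices (4): [0,5,9], [0,6,9], [0,7,9], [2,4,7]

Hence C_0 ≅ Z^10, C_1 ≅ Z^15, C_2 ≅ Z^4.

∂_1: C_1 → C_0 maps an edge to its endpoints' difference, ∂[p,q] = q − p. For instance
  ∂[2,7] = [7] − [2].
As a 10×15 matrix over Z this has rank 9, with invariant factors (1,1,1,1,1,1,1,1,1).

∂_2: C_2 → C_1 acts by ∂[p,q,r] = [q,r] − [p,r] + [p,q]. For instance
  ∂[0,7,9] = [7,9] − [0,9] + [0,7],
  ∂[2,4,7] = [4,7] − [2,7] + [2,4].
The 15×4 boundary matrix has rank 4 and Smith normal form diag(1,1,1,1).

Now H_k = ker ∂_k / im ∂_{k+1}, so:

  H_0: rank C_0 − rank ∂_1 = 10 − 9 = 1, and the invariant factors of ∂_1 are all 1, so H_0 ≅ Z.
  H_1: rank ker ∂_1 − rank ∂_2 = (15 − 9) − 4 = 2, and the invariant factors of ∂_2 are all 1, so H_1 ≅ Z^2.
  H_2: rank ker ∂_2 − rank ∂_3 = (4 − 4) − 0 = 0, and there is no ∂_3, so H_2 ≅ 0.

As a check, the Euler characteristic is 10 − 15 + 4 = -1, which agrees with 1 − 2 + 0 = -1.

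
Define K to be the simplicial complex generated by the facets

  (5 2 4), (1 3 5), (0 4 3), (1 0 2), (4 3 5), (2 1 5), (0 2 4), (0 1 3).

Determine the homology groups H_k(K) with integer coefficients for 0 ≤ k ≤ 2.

K has 6 vertices, 12 edges, 8 triangles.
rank ∂_0 = 0, rank ∂_1 = 5 ⇒ b_0 = 6 − 0 − 5 = 1; all invariant factors of ∂_1 are 1 so no torsion. So H_0 = Z.
rank ∂_1 = 5, rank ∂_2 = 7 ⇒ b_1 = 12 − 5 − 7 = 0; all invariant factors of ∂_2 are 1 so no torsion. So H_1 = 0.
rank ∂_2 = 7, rank ∂_3 = 0 ⇒ b_2 = 8 − 7 − 0 = 1. So H_2 = Z.

H_0 = Z,  H_1 = 0,  H_2 = Z.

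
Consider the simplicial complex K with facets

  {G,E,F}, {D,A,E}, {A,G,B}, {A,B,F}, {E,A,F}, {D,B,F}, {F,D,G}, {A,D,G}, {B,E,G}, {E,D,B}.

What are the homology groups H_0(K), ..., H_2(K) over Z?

K has 6 vertices, 15 edges, 10 triangles.
rank ∂_0 = 0, rank ∂_1 = 5 ⇒ b_0 = 6 − 0 − 5 = 1; all invariant factors of ∂_1 are 1 so no torsion. So H_0 = Z.
rank ∂_1 = 5, rank ∂_2 = 10 ⇒ b_1 = 15 − 5 − 10 = 0; ∂_2 has invariant factor(s) [2] giving torsion. So H_1 = Z/2.
rank ∂_2 = 10, rank ∂_3 = 0 ⇒ b_2 = 10 − 10 − 0 = 0. So H_2 = 0.

H_0 ≅ Z,  H_1 ≅ Z/2,  H_2 = 0.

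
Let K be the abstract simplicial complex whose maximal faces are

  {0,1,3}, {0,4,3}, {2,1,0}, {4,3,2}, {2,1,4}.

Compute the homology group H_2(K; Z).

H_2 ≅ 0.

Fix the vertex order 0 < 1 < 2 < 3 < 4 and write every simplex with vertices in increasing order. Then dim K = 2 and the simplices of K are:

  0-simplices (5): [0], [1], [2], [3], [4]
  1-simplices (10): [0,1], [0,2], [0,3], [0,4], [1,2], [1,3], [1,4], [2,3], [2,4], [3,4]
  2-simplices (5): [0,1,2], [0,1,3], [0,3,4], [1,2,4], [2,3,4]

so the chain groups are C_0 ≅ Z^5, C_1 ≅ Z^10, C_2 ≅ Z^5.

Boundary ∂_1: C_1 → C_0 sends each edge [p,q] (with p < q) to q − p. For instance
  ∂[0,4] = [4] − [0].
This gives a 5×10 integer matrix of rank 4; reducing to Smith normal form yields diagonal entries (1,1,1,1).

The boundary map ∂_2: C_2 → C_1 sends each 2-simplex [p,q,r] to [q,r] − [p,r] + [p,q]. For instance
  ∂[0,3,4] = [3,4] − [0,4] + [0,3],
  ∂[1,2,4] = [2,4] − [1,4] + [1,2].
This gives a 10×5 integer matrix of rank 5; reducing to Smith normal form yields diagonal entries (1,1,1,1,1).

Reading off H_k = ker ∂_k / im ∂_{k+1}:

  H_2: rank ker ∂_2 − rank ∂_3 = (5 − 5) − 0 = 0, and there is no ∂_3, so H_2 = 0.

(K is a triangulation of the Möbius band.)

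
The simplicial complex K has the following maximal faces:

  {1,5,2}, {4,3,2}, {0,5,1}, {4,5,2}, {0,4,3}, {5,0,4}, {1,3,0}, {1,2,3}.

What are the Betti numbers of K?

Order the vertices as 0 < 1 < 2 < 3 < 4 < 5. Listing each simplex with vertices in this order, K has dimension 2 with simplices:

  0-simplices (6): [0], [1], [2], [3], [4], [5]
  1-simplices (12): [0,1], [0,3], [0,4], [0,5], [1,2], [1,3], [1,5], [2,3], [2,4], [2,5], [3,4], [4,5]
  2-simplices (8): [0,1,3], [0,1,5], [0,3,4], [0,4,5], [1,2,3], [1,2,5], [2,3,4], [2,4,5]

Hence C_0 ≅ Z^6, C_1 ≅ Z^12, C_2 ≅ Z^8.

∂_1: C_1 → C_0 maps an edge to its endpoints' difference, ∂[p,q] = q − p.
This gives a 6×12 integer matrix of rank 5; reducing to Smith normal form yields diagonal entries (1,1,1,1,1).

Boundary ∂_2: C_2 → C_1 sends each 2-simplex [p,q,r] to [q,r] − [p,r] + [p,q]. For instance
  ∂[0,1,3] = [1,3] − [0,3] + [0,1],
  ∂[0,3,4] = [3,4] − [0,4] + [0,3].
This gives a 12×8 integer matrix of rank 7; reducing to Smith normal form yields diagonal entries (1,1,1,1,1,1,1).

Reading off H_k = ker ∂_k / im ∂_{k+1}:

  H_0: rank C_0 − rank ∂_1 = 6 − 5 = 1, and the invariant factors of ∂_1 are all 1, so H_0 ≅ Z.
  H_1: rank ker ∂_1 − rank ∂_2 = (12 − 5) − 7 = 0, and the invariant factors of ∂_2 are all 1, so H_1 ≅ 0.
  H_2: rank ker ∂_2 − rank ∂_3 = (8 − 7) − 0 = 1, and there is no ∂_3, so H_2 ≅ Z.

(K is a triangulation of the 2-sphere S^2.)

Hence the Betti numbers are b_0 = 1, b_1 = 0, b_2 = 1.

b_0 = 1, b_1 = 0, b_2 = 1.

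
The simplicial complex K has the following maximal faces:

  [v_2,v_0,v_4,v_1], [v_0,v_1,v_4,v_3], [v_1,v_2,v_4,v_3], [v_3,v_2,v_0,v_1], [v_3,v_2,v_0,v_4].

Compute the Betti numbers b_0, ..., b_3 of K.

b_0 = 1, b_1 = 0, b_2 = 0, b_3 = 1.

Take the total order v_0 < v_1 < v_2 < v_3 < v_4 on the vertex set. Then K (dimension 3) consists of the simplices:

  0-simplices (5): [v_0], [v_1], [v_2], [v_3], [v_4]
  1-simplices (10): [v_0,v_1], [v_0,v_2], [v_0,v_3], [v_0,v_4], [v_1,v_2], [v_1,v_3], [v_1,v_4], [v_2,v_3], [v_2,v_4], [v_3,v_4]
  2-simplices (10): [v_0,v_1,v_2], [v_0,v_1,v_3], [v_0,v_1,v_4], [v_0,v_2,v_3], [v_0,v_2,v_4], [v_0,v_3,v_4], [v_1,v_2,v_3], [v_1,v_2,v_4], [v_1,v_3,v_4], [v_2,v_3,v_4]
  3-simplices (5): [v_0,v_1,v_2,v_3], [v_0,v_1,v_2,v_4], [v_0,v_1,v_3,v_4], [v_0,v_2,v_3,v_4], [v_1,v_2,v_3,v_4]

giving chain groups C_0 ≅ Z^5, C_1 ≅ Z^10, C_2 ≅ Z^10, C_3 ≅ Z^5.

Boundary ∂_1: C_1 → C_0 is given by ∂[p,q] = [q] − [p]. For instance
  ∂[v_1,v_3] = [v_3] − [v_1].
The resulting 5×10 matrix has rank 4, and its Smith normal form has invariant factors (1,1,1,1).

The boundary map ∂_2: C_2 → C_1 sends each 2-simplex [p,q,r] to [q,r] − [p,r] + [p,q]. For instance
  ∂[v_0,v_1,v_3] = [v_1,v_3] − [v_0,v_3] + [v_0,v_1],
  ∂[v_1,v_2,v_4] = [v_2,v_4] − [v_1,v_4] + [v_1,v_2].
This gives a 10×10 integer matrix of rank 6; reducing to Smith normal form yields diagonal entries (1,1,1,1,1,1).

The boundary map ∂_3: C_3 → C_2 sends each 3-simplex σ to the alternating sum Σ_i (−1)^i (σ with its i-th vertex removed). For instance
  ∂[v_0,v_1,v_2,v_4] = [v_1,v_2,v_4] − [v_0,v_2,v_4] + [v_0,v_1,v_4] − [v_0,v_1,v_2],
  ∂[v_0,v_1,v_2,v_3] = [v_1,v_2,v_3] − [v_0,v_2,v_3] + [v_0,v_1,v_3] − [v_0,v_1,v_2].
The 10×5 boundary matrix has rank 4 and Smith normal form diag(1,1,1,1).

Computing H_k = (kernel of ∂_k) / (image of ∂_{k+1}):

  H_0: rank C_0 − rank ∂_1 = 5 − 4 = 1, and the invariant factors of ∂_1 are all 1, so H_0 ≅ Z.
  H_1: rank ker ∂_1 − rank ∂_2 = (10 − 4) − 6 = 0, and the invariant factors of ∂_2 are all 1, so H_1 ≅ 0.
  H_2: rank ker ∂_2 − rank ∂_3 = (10 − 6) − 4 = 0, and the invariant factors of ∂_3 are all 1, so H_2 ≅ 0.
  H_3: rank ker ∂_3 − rank ∂_4 = (5 − 4) − 0 = 1, and there is no ∂_4, so H_3 ≅ Z.

Hence the Betti numbers are b_0 = 1, b_1 = 0, b_2 = 0, b_3 = 1.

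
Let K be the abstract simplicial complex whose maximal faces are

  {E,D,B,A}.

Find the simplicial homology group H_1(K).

H_1 ≅ 0.

Order the vertices as A < B < D < E. Listing each simplex with vertices in this order, K has dimension 3 with simplices:

  0-simplices (4): A, B, D, E
  1-simplices (6): AB, AD, AE, BD, BE, DE
  2-simplices (4): ABD, ABE, ADE, BDE
  3-simplices (1): ABDE

giving chain groups C_0 ≅ Z^4, C_1 ≅ Z^6, C_2 ≅ Z^4, C_3 ≅ Z^1.

The boundary map ∂_1: C_1 → C_0 maps an edge to its endpoints' difference, ∂[p,q] = q − p.
The 4×6 boundary matrix has rank 3 and Smith normal form diag(1,1,1).

The boundary map ∂_2: C_2 → C_1 acts by ∂[p,q,r] = [q,r] − [p,r] + [p,q]. For instance
  ∂BDE = DE − BE + BD,
  ∂ABE = BE − AE + AB.
The resulting 6×4 matrix has rank 3, and its Smith normal form has invariant factors (1,1,1).

The boundary map ∂_3: C_3 → C_2 sends each 3-simplex σ to the alternating sum Σ_i (−1)^i (σ with its i-th vertex removed). For instance
  ∂ABDE = BDE − ADE + ABE − ABD.
As a 4×1 matrix over Z this has rank 1, with invariant factors (1).

Now H_k = ker ∂_k / im ∂_{k+1}, so:

  H_1: rank ker ∂_1 − rank ∂_2 = (6 − 3) − 3 = 0, and the invariant factors of ∂_2 are all 1, so H_1 = 0.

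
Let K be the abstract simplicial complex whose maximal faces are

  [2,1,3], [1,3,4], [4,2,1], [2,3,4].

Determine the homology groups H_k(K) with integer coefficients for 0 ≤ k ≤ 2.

We work with the vertex ordering 1 < 2 < 3 < 4. The simplices of K, each written with vertices in increasing order, are:

  0-simplices (4): [1], [2], [3], [4]
  1-simplices (6): [1,2], [1,3], [1,4], [2,3], [2,4], [3,4]
  2-simplices (4): [1,2,3], [1,2,4], [1,3,4], [2,3,4]

Hence C_0 ≅ Z^4, C_1 ≅ Z^6, C_2 ≅ Z^4.

The boundary map ∂_1: C_1 → C_0 maps an edge to its endpoints' difference, ∂[p,q] = q − p.
The resulting 4×6 matrix has rank 3, and its Smith normal form has invariant factors (1,1,1).

The boundary map ∂_2: C_2 → C_1 acts by ∂[p,q,r] = [q,r] − [p,r] + [p,q]. For instance
  ∂[2,3,4] = [3,4] − [2,4] + [2,3],
  ∂[1,2,3] = [2,3] − [1,3] + [1,2].
This gives a 6×4 integer matrix of rank 3; reducing to Smith normal form yields diagonal entries (1,1,1).

Reading off H_k = ker ∂_k / im ∂_{k+1}:

  H_0: rank C_0 − rank ∂_1 = 4 − 3 = 1, and the invariant factors of ∂_1 are all 1, so H_0 ≅ Z.
  H_1: rank ker ∂_1 − rank ∂_2 = (6 − 3) − 3 = 0, and the invariant factors of ∂_2 are all 1, so H_1 ≅ 0.
  H_2: rank ker ∂_2 − rank ∂_3 = (4 − 3) − 0 = 1, and there is no ∂_3, so H_2 ≅ Z.

H_0 = Z,  H_1 = 0,  H_2 = Z.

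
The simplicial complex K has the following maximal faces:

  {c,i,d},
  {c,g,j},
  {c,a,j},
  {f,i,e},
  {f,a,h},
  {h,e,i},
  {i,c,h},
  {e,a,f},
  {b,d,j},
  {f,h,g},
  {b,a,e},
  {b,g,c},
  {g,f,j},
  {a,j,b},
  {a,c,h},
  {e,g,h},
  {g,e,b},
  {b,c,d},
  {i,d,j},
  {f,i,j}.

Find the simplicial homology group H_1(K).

K has 10 vertices, 30 edges, 20 triangles.
rank ∂_1 = 9, rank ∂_2 = 20 ⇒ b_1 = 30 − 9 − 20 = 1; ∂_2 has invariant factor(s) [2] giving torsion. So H_1 = Z ⊕ Z_2.

H_1 ≅ Z ⊕ Z_2.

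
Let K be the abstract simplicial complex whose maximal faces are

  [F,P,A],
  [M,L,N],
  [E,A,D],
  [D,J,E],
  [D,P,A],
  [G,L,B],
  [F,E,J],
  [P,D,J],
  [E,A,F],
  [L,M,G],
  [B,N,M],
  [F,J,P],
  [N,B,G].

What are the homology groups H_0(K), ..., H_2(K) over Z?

Fix the vertex order A < B < D < E < F < G < J < L < M < N < P and write every simplex with vertices in increasing order. Then dim K = 2 and the simplices of K are:

  0-simplices (11): A, B, D, E, F, G, J, L, M, N, P
  1-simplices (22): AD, AE, AF, AP, BG, BL, BM, BN, DE, DJ, DP, EF, EJ, FJ, FP, GL, GM, GN, JP, LM, LN, MN
  2-simplices (13): ADE, ADP, AEF, AFP, BGL, BGN, BMN, DEJ, DJP, EFJ, FJP, GLM, LMN

Hence C_0 ≅ Z^11, C_1 ≅ Z^22, C_2 ≅ Z^13.

∂_1: C_1 → C_0 sends each edge [p,q] (with p < q) to q − p. For instance
  ∂DE = E − D.
This gives a 11×22 integer matrix of rank 9; reducing to Smith normal form yields diagonal entries (1,1,1,1,1,1,1,1,1).

The boundary map ∂_2: C_2 → C_1 sends each 2-simplex [p,q,r] to [q,r] − [p,r] + [p,q]. For instance
  ∂BGL = GL − BL + BG,
  ∂FJP = JP − FP + FJ.
As a 22×13 matrix over Z this has rank 12, with invariant factors (1,1,1,1,1,1,1,1,1,1,1,1).

Computing H_k = (kernel of ∂_k) / (image of ∂_{k+1}):

  H_0: rank C_0 − rank ∂_1 = 11 − 9 = 2, and the invariant factors of ∂_1 are all 1, so H_0 ≅ Z^2.
  H_1: rank ker ∂_1 − rank ∂_2 = (22 − 9) − 12 = 1, and the invariant factors of ∂_2 are all 1, so H_1 ≅ Z.
  H_2: rank ker ∂_2 − rank ∂_3 = (13 − 12) − 0 = 1, and there is no ∂_3, so H_2 ≅ Z.

As a check, the Euler characteristic is 11 − 22 + 13 = 2, which agrees with 2 − 1 + 1 = 2.

H_0 ≅ Z^2,  H_1 ≅ Z,  H_2 ≅ Z.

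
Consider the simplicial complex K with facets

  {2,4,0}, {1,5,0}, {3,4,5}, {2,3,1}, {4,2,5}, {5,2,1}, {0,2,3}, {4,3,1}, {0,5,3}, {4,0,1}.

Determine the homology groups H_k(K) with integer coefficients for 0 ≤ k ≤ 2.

H_0 = Z,  H_1 = Z/2,  H_2 = 0.

Order the vertices as 0 < 1 < 2 < 3 < 4 < 5. Listing each simplex with vertices in this order, K has dimension 2 with simplices:

  0-simplices (6): [0], [1], [2], [3], [4], [5]
  1-simplices (15): [0,1], [0,2], [0,3], [0,4], [0,5], [1,2], [1,3], [1,4], [1,5], [2,3], [2,4], [2,5], [3,4], [3,5], [4,5]
  2-simplices (10): [0,1,4], [0,1,5], [0,2,3], [0,2,4], [0,3,5], [1,2,3], [1,2,5], [1,3,4], [2,4,5], [3,4,5]

Hence C_0 ≅ Z^6, C_1 ≅ Z^15, C_2 ≅ Z^10.

Boundary ∂_1: C_1 → C_0 is given by ∂[p,q] = [q] − [p].
The resulting 6×15 matrix has rank 5, and its Smith normal form has invariant factors (1,1,1,1,1).

Boundary ∂_2: C_2 → C_1 acts by ∂[p,q,r] = [q,r] − [p,r] + [p,q]. For instance
  ∂[1,3,4] = [3,4] − [1,4] + [1,3],
  ∂[0,2,3] = [2,3] − [0,3] + [0,2].
The resulting 15×10 matrix has rank 10, and its Smith normal form has invariant factors (1,1,1,1,1,1,1,1,1,2).

Computing H_k = (kernel of ∂_k) / (image of ∂_{k+1}):

  H_0: rank C_0 − rank ∂_1 = 6 − 5 = 1, and the invariant factors of ∂_1 are all 1, so H_0 = Z.
  H_1: rank ker ∂_1 − rank ∂_2 = (15 − 5) − 10 = 0, and ∂_2 has invariant factor 2 > 1, so H_1 = Z/2.
  H_2: rank ker ∂_2 − rank ∂_3 = (10 − 10) − 0 = 0, and there is no ∂_3, so H_2 = 0.

As a check, the Euler characteristic is 6 − 15 + 10 = 1, which agrees with 1 − 0 + 0 = 1.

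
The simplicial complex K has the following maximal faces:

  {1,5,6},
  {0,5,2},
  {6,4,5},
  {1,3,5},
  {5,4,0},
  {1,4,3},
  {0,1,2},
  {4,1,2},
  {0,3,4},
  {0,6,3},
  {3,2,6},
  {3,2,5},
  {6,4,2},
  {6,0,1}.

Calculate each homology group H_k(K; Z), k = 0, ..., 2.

K has 7 vertices, 21 edges, 14 triangles.
rank ∂_0 = 0, rank ∂_1 = 6 ⇒ b_0 = 7 − 0 − 6 = 1; all invariant factors of ∂_1 are 1 so no torsion. So H_0 ≅ Z.
rank ∂_1 = 6, rank ∂_2 = 13 ⇒ b_1 = 21 − 6 − 13 = 2; all invariant factors of ∂_2 are 1 so no torsion. So H_1 ≅ Z^2.
rank ∂_2 = 13, rank ∂_3 = 0 ⇒ b_2 = 14 − 13 − 0 = 1. So H_2 ≅ Z.

H_0 ≅ Z,  H_1 ≅ Z^2,  H_2 ≅ Z.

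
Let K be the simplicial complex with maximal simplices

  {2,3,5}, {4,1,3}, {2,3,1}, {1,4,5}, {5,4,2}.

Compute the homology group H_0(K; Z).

H_0 = Z.

We work with the vertex ordering 1 < 2 < 3 < 4 < 5. The simplices of K, each written with vertices in increasing order, are:

  0-simplices (5): [1], [2], [3], [4], [5]
  1-simplices (10): [1,2], [1,3], [1,4], [1,5], [2,3], [2,4], [2,5], [3,4], [3,5], [4,5]
  2-simplices (5): [1,2,3], [1,3,4], [1,4,5], [2,3,5], [2,4,5]

so the chain groups are C_0 ≅ Z^5, C_1 ≅ Z^10, C_2 ≅ Z^5.

The boundary map ∂_1: C_1 → C_0 sends each edge [p,q] (with p < q) to q − p. For instance
  ∂[2,3] = [3] − [2].
This gives a 5×10 integer matrix of rank 4; reducing to Smith normal form yields diagonal entries (1,1,1,1).

∂_2: C_2 → C_1 maps a triangle to the signed sum of its edges. For instance
  ∂[2,4,5] = [4,5] − [2,5] + [2,4],
  ∂[1,4,5] = [4,5] − [1,5] + [1,4].
The 10×5 boundary matrix has rank 5 and Smith normal form diag(1,1,1,1,1).

Computing H_k = (kernel of ∂_k) / (image of ∂_{k+1}):

  H_0: rank C_0 − rank ∂_1 = 5 − 4 = 1, and the invariant factors of ∂_1 are all 1, so H_0 = Z.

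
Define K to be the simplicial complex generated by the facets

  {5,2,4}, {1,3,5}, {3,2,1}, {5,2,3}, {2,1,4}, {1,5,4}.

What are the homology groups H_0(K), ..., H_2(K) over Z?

We work with the vertex ordering 1 < 2 < 3 < 4 < 5. The simplices of K, each written with vertices in increasing order, are:

  0-simplices (5): [1], [2], [3], [4], [5]
  1-simplices (9): [1,2], [1,3], [1,4], [1,5], [2,3], [2,4], [2,5], [3,5], [4,5]
  2-simplices (6): [1,2,3], [1,2,4], [1,3,5], [1,4,5], [2,3,5], [2,4,5]

giving chain groups C_0 ≅ Z^5, C_1 ≅ Z^9, C_2 ≅ Z^6.

Boundary ∂_1: C_1 → C_0 maps an edge to its endpoints' difference, ∂[p,q] = q − p. For instance
  ∂[1,2] = [2] − [1].
The 5×9 boundary matrix has rank 4 and Smith normal form diag(1,1,1,1).

The boundary map ∂_2: C_2 → C_1 maps a triangle to the signed sum of its edges. For instance
  ∂[1,4,5] = [4,5] − [1,5] + [1,4],
  ∂[1,2,4] = [2,4] − [1,4] + [1,2].
As a 9×6 matrix over Z this has rank 5, with invariant factors (1,1,1,1,1).

From H_k ≅ ker(∂_k) / im(∂_{k+1}) we obtain:

  H_0: rank C_0 − rank ∂_1 = 5 − 4 = 1, and the invariant factors of ∂_1 are all 1, so H_0 = Z.
  H_1: rank ker ∂_1 − rank ∂_2 = (9 − 4) − 5 = 0, and the invariant factors of ∂_2 are all 1, so H_1 = 0.
  H_2: rank ker ∂_2 − rank ∂_3 = (6 − 5) − 0 = 1, and there is no ∂_3, so H_2 = Z.

As a check, the Euler characteristic is 5 − 9 + 6 = 2, which agrees with 1 − 0 + 1 = 2.
(K is a triangulation of the 2-sphere S^2.)

H_0 = Z,  H_1 = 0,  H_2 = Z.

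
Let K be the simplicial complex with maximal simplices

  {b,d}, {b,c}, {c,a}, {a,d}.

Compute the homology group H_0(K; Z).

K has 4 vertices, 4 edges.
rank ∂_0 = 0, rank ∂_1 = 3 ⇒ b_0 = 4 − 0 − 3 = 1; all invariant factors of ∂_1 are 1 so no torsion. So H_0 = Z.

H_0 = Z.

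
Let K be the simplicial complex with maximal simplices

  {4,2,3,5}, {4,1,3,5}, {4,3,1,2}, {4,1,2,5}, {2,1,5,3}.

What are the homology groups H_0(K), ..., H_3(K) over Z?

H_0 ≅ Z,  H_1 = 0,  H_2 = 0,  H_3 ≅ Z.

Take the total order 1 < 2 < 3 < 4 < 5 on the vertex set. Then K (dimension 3) consists of the simplices:

  0-simplices (5): [1], [2], [3], [4], [5]
  1-simplices (10): [1,2], [1,3], [1,4], [1,5], [2,3], [2,4], [2,5], [3,4], [3,5], [4,5]
  2-simplices (10): [1,2,3], [1,2,4], [1,2,5], [1,3,4], [1,3,5], [1,4,5], [2,3,4], [2,3,5], [2,4,5], [3,4,5]
  3-simplices (5): [1,2,3,4], [1,2,3,5], [1,2,4,5], [1,3,4,5], [2,3,4,5]

so the chain groups are C_0 ≅ Z^5, C_1 ≅ Z^10, C_2 ≅ Z^10, C_3 ≅ Z^5.

∂_1: C_1 → C_0 sends each edge [p,q] (with p < q) to q − p.
This gives a 5×10 integer matrix of rank 4; reducing to Smith normal form yields diagonal entries (1,1,1,1).

The boundary map ∂_2: C_2 → C_1 acts by ∂[p,q,r] = [q,r] − [p,r] + [p,q]. For instance
  ∂[1,4,5] = [4,5] − [1,5] + [1,4],
  ∂[3,4,5] = [4,5] − [3,5] + [3,4].
As a 10×10 matrix over Z this has rank 6, with invariant factors (1,1,1,1,1,1).

∂_3: C_3 → C_2 sends each 3-simplex σ to the alternating sum Σ_i (−1)^i (σ with its i-th vertex removed). For instance
  ∂[2,3,4,5] = [3,4,5] − [2,4,5] + [2,3,5] − [2,3,4],
  ∂[1,2,3,4] = [2,3,4] − [1,3,4] + [1,2,4] − [1,2,3].
As a 10×5 matrix over Z this has rank 4, with invariant factors (1,1,1,1).

From H_k ≅ ker(∂_k) / im(∂_{k+1}) we obtain:

  H_0: rank C_0 − rank ∂_1 = 5 − 4 = 1, and the invariant factors of ∂_1 are all 1, so H_0 = Z.
  H_1: rank ker ∂_1 − rank ∂_2 = (10 − 4) − 6 = 0, and the invariant factors of ∂_2 are all 1, so H_1 = 0.
  H_2: rank ker ∂_2 − rank ∂_3 = (10 − 6) − 4 = 0, and the invariant factors of ∂_3 are all 1, so H_2 = 0.
  H_3: rank ker ∂_3 − rank ∂_4 = (5 − 4) − 0 = 1, and there is no ∂_4, so H_3 = Z.

As a check, the Euler characteristic is 5 − 10 + 10 − 5 = 0, which agrees with 1 − 0 + 0 − 1 = 0.
(K is a triangulation of the 3-sphere S^3.)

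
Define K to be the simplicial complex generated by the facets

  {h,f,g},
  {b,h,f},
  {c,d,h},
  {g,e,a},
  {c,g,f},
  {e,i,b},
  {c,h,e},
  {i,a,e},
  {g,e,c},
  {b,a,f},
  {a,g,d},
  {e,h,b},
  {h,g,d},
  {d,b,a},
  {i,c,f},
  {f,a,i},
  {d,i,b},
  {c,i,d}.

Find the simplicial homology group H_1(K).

Take the total order a < b < c < d < e < f < g < h < i on the vertex set. Then K (dimension 2) consists of the simplices:

  0-simplices (9): a, b, c, d, e, f, g, h, i
  1-simplices (27): ab, ad, ae, af, ag, ai, bd, be, bf, bh, bi, cd, ce, cf, cg, ch, ci, dg, dh, di, eg, eh, ei, fg, fh, fi, gh
  2-simplices (18): abd, abf, adg, aeg, aei, afi, bdi, beh, bei, bfh, cdh, cdi, ceg, ceh, cfg, cfi, dgh, fgh

giving chain groups C_0 ≅ Z^9, C_1 ≅ Z^27, C_2 ≅ Z^18.

∂_1: C_1 → C_0 is given by ∂[p,q] = [q] − [p]. For instance
  ∂cg = g − c.
As a 9×27 matrix over Z this has rank 8, with invariant factors (1,1,1,1,1,1,1,1).

∂_2: C_2 → C_1 acts by ∂[p,q,r] = [q,r] − [p,r] + [p,q]. For instance
  ∂aei = ei − ai + ae,
  ∂beh = eh − bh + be.
This gives a 27×18 integer matrix of rank 18; reducing to Smith normal form yields diagonal entries (1,1,1,1,1,1,1,1,1,1,1,1,1,1,1,1,1,2).

Computing H_k = (kernel of ∂_k) / (image of ∂_{k+1}):

  H_1: rank ker ∂_1 − rank ∂_2 = (27 − 8) − 18 = 1, and ∂_2 has invariant factor 2 > 1, so H_1 = Z ⊕ Z/2Z.

(K is a triangulation of the Klein bottle.)

H_1 ≅ Z ⊕ Z/2Z.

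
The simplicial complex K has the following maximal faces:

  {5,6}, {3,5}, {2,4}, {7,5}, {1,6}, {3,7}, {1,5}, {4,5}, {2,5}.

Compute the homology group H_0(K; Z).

Take the total order 1 < 2 < 3 < 4 < 5 < 6 < 7 on the vertex set. Then K (dimension 1) consists of the simplices:

  0-simplices (7): [1], [2], [3], [4], [5], [6], [7]
  1-simplices (9): [1,5], [1,6], [2,4], [2,5], [3,5], [3,7], [4,5], [5,6], [5,7]

giving chain groups C_0 ≅ Z^7, C_1 ≅ Z^9.

Boundary ∂_1: C_1 → C_0 sends each edge [p,q] (with p < q) to q − p. For instance
  ∂[4,5] = [5] − [4].
The 7×9 boundary matrix has rank 6 and Smith normal form diag(1,1,1,1,1,1).

Reading off H_k = ker ∂_k / im ∂_{k+1}:

  H_0: rank C_0 − rank ∂_1 = 7 − 6 = 1, and the invariant factors of ∂_1 are all 1, so H_0 = Z.

H_0 = Z.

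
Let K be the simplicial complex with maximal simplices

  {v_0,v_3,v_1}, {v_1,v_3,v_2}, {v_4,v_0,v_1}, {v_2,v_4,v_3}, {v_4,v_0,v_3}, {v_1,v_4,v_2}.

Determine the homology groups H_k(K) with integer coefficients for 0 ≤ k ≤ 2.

H_0 ≅ Z,  H_1 = 0,  H_2 ≅ Z.

We work with the vertex ordering v_0 < v_1 < v_2 < v_3 < v_4. The simplices of K, each written with vertices in increasing order, are:

  0-simplices (5): [v_0], [v_1], [v_2], [v_3], [v_4]
  1-simplices (9): [v_0,v_1], [v_0,v_3], [v_0,v_4], [v_1,v_2], [v_1,v_3], [v_1,v_4], [v_2,v_3], [v_2,v_4], [v_3,v_4]
  2-simplices (6): [v_0,v_1,v_3], [v_0,v_1,v_4], [v_0,v_3,v_4], [v_1,v_2,v_3], [v_1,v_2,v_4], [v_2,v_3,v_4]

Hence C_0 ≅ Z^5, C_1 ≅ Z^9, C_2 ≅ Z^6.

Boundary ∂_1: C_1 → C_0 is given by ∂[p,q] = [q] − [p].
As a 5×9 matrix over Z this has rank 4, with invariant factors (1,1,1,1).

The boundary map ∂_2: C_2 → C_1 sends each 2-simplex [p,q,r] to [q,r] − [p,r] + [p,q]. For instance
  ∂[v_0,v_3,v_4] = [v_3,v_4] − [v_0,v_4] + [v_0,v_3],
  ∂[v_1,v_2,v_3] = [v_2,v_3] − [v_1,v_3] + [v_1,v_2].
The resulting 9×6 matrix has rank 5, and its Smith normal form has invariant factors (1,1,1,1,1).

Reading off H_k = ker ∂_k / im ∂_{k+1}:

  H_0: rank C_0 − rank ∂_1 = 5 − 4 = 1, and the invariant factors of ∂_1 are all 1, so H_0 = Z.
  H_1: rank ker ∂_1 − rank ∂_2 = (9 − 4) − 5 = 0, and the invariant factors of ∂_2 are all 1, so H_1 = 0.
  H_2: rank ker ∂_2 − rank ∂_3 = (6 − 5) − 0 = 1, and there is no ∂_3, so H_2 = Z.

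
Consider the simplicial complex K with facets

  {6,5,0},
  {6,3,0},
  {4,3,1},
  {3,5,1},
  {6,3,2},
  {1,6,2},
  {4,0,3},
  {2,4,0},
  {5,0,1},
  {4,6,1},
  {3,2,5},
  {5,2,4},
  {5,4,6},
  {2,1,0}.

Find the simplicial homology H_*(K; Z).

H_0 = Z,  H_1 = Z^2,  H_2 = Z.

Order the vertices as 0 < 1 < 2 < 3 < 4 < 5 < 6. Listing each simplex with vertices in this order, K has dimension 2 with simplices:

  0-simplices (7): [0], [1], [2], [3], [4], [5], [6]
  1-simplices (21): [0,1], [0,2], [0,3], [0,4], [0,5], [0,6], [1,2], [1,3], [1,4], [1,5], [1,6], [2,3], [2,4], [2,5], [2,6], [3,4], [3,5], [3,6], [4,5], [4,6], [5,6]
  2-simplices (14): [0,1,2], [0,1,5], [0,2,4], [0,3,4], [0,3,6], [0,5,6], [1,2,6], [1,3,4], [1,3,5], [1,4,6], [2,3,5], [2,3,6], [2,4,5], [4,5,6]

Hence C_0 ≅ Z^7, C_1 ≅ Z^21, C_2 ≅ Z^14.

∂_1: C_1 → C_0 maps an edge to its endpoints' difference, ∂[p,q] = q − p. For instance
  ∂[0,5] = [5] − [0].
This gives a 7×21 integer matrix of rank 6; reducing to Smith normal form yields diagonal entries (1,1,1,1,1,1).

The boundary map ∂_2: C_2 → C_1 acts by ∂[p,q,r] = [q,r] − [p,r] + [p,q]. For instance
  ∂[2,4,5] = [4,5] − [2,5] + [2,4],
  ∂[0,3,6] = [3,6] − [0,6] + [0,3].
This gives a 21×14 integer matrix of rank 13; reducing to Smith normal form yields diagonal entries (1,1,1,1,1,1,1,1,1,1,1,1,1).

Computing H_k = (kernel of ∂_k) / (image of ∂_{k+1}):

  H_0: rank C_0 − rank ∂_1 = 7 − 6 = 1, and the invariant factors of ∂_1 are all 1, so H_0 = Z.
  H_1: rank ker ∂_1 − rank ∂_2 = (21 − 6) − 13 = 2, and the invariant factors of ∂_2 are all 1, so H_1 = Z^2.
  H_2: rank ker ∂_2 − rank ∂_3 = (14 − 13) − 0 = 1, and there is no ∂_3, so H_2 = Z.

As a check, the Euler characteristic is 7 − 21 + 14 = 0, which agrees with 1 − 2 + 1 = 0.
(K is a triangulation of the torus T^2.)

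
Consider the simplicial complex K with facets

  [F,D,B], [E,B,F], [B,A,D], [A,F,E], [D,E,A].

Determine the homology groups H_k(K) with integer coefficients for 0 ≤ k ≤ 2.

H_0 = Z,  H_1 = Z,  H_2 = 0.

Take the total order A < B < D < E < F on the vertex set. Then K (dimension 2) consists of the simplices:

  0-simplices (5): A, B, D, E, F
  1-simplices (10): AB, AD, AE, AF, BD, BE, BF, DE, DF, EF
  2-simplices (5): ABD, ADE, AEF, BDF, BEF

Hence C_0 ≅ Z^5, C_1 ≅ Z^10, C_2 ≅ Z^5.

∂_1: C_1 → C_0 sends each edge [p,q] (with p < q) to q − p.
This gives a 5×10 integer matrix of rank 4; reducing to Smith normal form yields diagonal entries (1,1,1,1).

Boundary ∂_2: C_2 → C_1 maps a triangle to the signed sum of its edges. For instance
  ∂BEF = EF − BF + BE,
  ∂ABD = BD − AD + AB.
As a 10×5 matrix over Z this has rank 5, with invariant factors (1,1,1,1,1).

Now H_k = ker ∂_k / im ∂_{k+1}, so:

  H_0: rank C_0 − rank ∂_1 = 5 − 4 = 1, and the invariant factors of ∂_1 are all 1, so H_0 = Z.
  H_1: rank ker ∂_1 − rank ∂_2 = (10 − 4) − 5 = 1, and the invariant factors of ∂_2 are all 1, so H_1 = Z.
  H_2: rank ker ∂_2 − rank ∂_3 = (5 − 5) − 0 = 0, and there is no ∂_3, so H_2 = 0.

As a check, the Euler characteristic is 5 − 10 + 5 = 0, which agrees with 1 − 1 + 0 = 0.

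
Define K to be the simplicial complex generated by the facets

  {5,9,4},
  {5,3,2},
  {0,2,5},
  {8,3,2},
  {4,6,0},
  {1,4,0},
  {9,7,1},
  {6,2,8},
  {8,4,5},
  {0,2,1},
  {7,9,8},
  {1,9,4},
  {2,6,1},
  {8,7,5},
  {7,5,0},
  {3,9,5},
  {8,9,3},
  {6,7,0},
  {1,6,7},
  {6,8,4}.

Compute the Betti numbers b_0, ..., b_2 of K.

We work with the vertex ordering 0 < 1 < 2 < 3 < 4 < 5 < 6 < 7 < 8 < 9. The simplices of K, each written with vertices in increasing order, are:

  0-simplices (10): [0], [1], [2], [3], [4], [5], [6], [7], [8], [9]
  1-simplices (30): (30 of them)
  2-simplices (20): (20 of them)

so the chain groups are C_0 ≅ Z^10, C_1 ≅ Z^30, C_2 ≅ Z^20.

∂_1: C_1 → C_0 maps an edge to its endpoints' difference, ∂[p,q] = q − p. For instance
  ∂[4,5] = [5] − [4].
The resulting 10×30 matrix has rank 9, and its Smith normal form has invariant factors (1,1,1,1,1,1,1,1,1).

The boundary map ∂_2: C_2 → C_1 maps a triangle to the signed sum of its edges. For instance
  ∂[4,5,8] = [5,8] − [4,8] + [4,5],
  ∂[0,6,7] = [6,7] − [0,7] + [0,6].
The resulting 30×20 matrix has rank 20, and its Smith normal form has invariant factors (1,1,1,1,1,1,1,1,1,1,1,1,1,1,1,1,1,1,1,2).

Computing H_k = (kernel of ∂_k) / (image of ∂_{k+1}):

  H_0: rank C_0 − rank ∂_1 = 10 − 9 = 1, and the invariant factors of ∂_1 are all 1, so H_0 ≅ Z.
  H_1: rank ker ∂_1 − rank ∂_2 = (30 − 9) − 20 = 1, and ∂_2 has invariant factor 2 > 1, so H_1 ≅ Z ⊕ Z_2.
  H_2: rank ker ∂_2 − rank ∂_3 = (20 − 20) − 0 = 0, and there is no ∂_3, so H_2 ≅ 0.

As a check, the Euler characteristic is 10 − 30 + 20 = 0, which agrees with 1 − 1 + 0 = 0.
(K is a triangulation of the Klein bottle.)

Hence the Betti numbers are b_0 = 1, b_1 = 1, b_2 = 0.

b_0 = 1, b_1 = 1, b_2 = 0.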